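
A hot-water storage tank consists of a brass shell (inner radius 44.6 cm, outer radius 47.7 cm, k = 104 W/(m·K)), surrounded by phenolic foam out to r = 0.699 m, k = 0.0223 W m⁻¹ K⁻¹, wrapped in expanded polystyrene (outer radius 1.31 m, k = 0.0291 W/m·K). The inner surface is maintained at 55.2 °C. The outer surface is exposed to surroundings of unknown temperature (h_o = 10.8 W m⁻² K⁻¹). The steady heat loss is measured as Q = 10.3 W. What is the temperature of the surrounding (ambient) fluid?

Series resistances:
  R_brass = (1/0.446 − 1/0.477)/(4πk) = 0.1457/(4π·104) = 1.115×10^-4 K/W
  R_phenolic foam = (1/0.477 − 1/0.699)/(4πk) = 0.6658/(4π·0.0223) = 2.376 K/W
  R_expanded polystyrene = (1/0.699 − 1/1.31)/(4πk) = 0.6673/(4π·0.0291) = 1.825 K/W
  R_conv,out = 1/(4πr²h) = 1/(4π·1.31²·10.8) = 0.004294 K/W
ΣR = 4.205 K/W
ΔT = Q·ΣR = 10.3 × 4.205 = 43.31 K
Heat flows outward, so T_out = T_in − ΔT = 55.2 − 43.31 = 11.9 °C

T_out = 11.9 °C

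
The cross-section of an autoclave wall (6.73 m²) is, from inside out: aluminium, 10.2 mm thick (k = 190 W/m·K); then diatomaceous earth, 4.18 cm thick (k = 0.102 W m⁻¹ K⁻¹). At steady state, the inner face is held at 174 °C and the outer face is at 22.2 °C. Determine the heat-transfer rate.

Q = 2490 W

Treat each layer as a resistance in series:
  R_aluminium = L/(kA) = 0.0102/(190·6.73) = 7.977×10^-6 K/W
  R_diatomaceous earth = L/(kA) = 0.0418/(0.102·6.73) = 0.06089 K/W
ΣR = 7.977×10^-6 + 0.06089 = 0.06090 K/W
Q = ΔT/ΣR = (174 °C − 22.2 °C)/0.06090 = 2490 W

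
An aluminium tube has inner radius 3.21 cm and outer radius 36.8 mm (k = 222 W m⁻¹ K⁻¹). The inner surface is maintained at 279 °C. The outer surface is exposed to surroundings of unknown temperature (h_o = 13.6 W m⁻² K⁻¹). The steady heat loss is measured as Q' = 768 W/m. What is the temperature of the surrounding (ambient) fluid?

Sum the resistances:
  R'_aluminium = ln(0.0368/0.0321)/(2πk) = 0.1366/(2π·222) = 9.796×10^-5 m·K/W
  R'_conv,out = 1/(2πr h) = 1/(2π·0.0368·13.6) = 0.3180 m·K/W
ΣR = 0.3181 m·K/W
ΔT = Q'·ΣR = 768 × 0.3181 = 244.3 K
Heat flows outward, so T_out = T_in − ΔT = 279 − 244.3 = 34.7 °C

T_out = 34.7 °C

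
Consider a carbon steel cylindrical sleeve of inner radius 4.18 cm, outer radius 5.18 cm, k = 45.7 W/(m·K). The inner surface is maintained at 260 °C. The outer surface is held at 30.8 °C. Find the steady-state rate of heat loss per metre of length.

Q' = 307 kW/m

Q' = 2πk·ΔT/ln(r₂/r₁) = 2π × 45.7 × 229.2 / ln(0.0518/0.0418) = 3.07×10^5 W/m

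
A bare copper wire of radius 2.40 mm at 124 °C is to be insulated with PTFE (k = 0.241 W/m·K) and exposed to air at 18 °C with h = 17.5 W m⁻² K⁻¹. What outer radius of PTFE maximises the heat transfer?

For a cylinder, r_cr = k_ins/h = 0.241/17.5 = 0.0138 m = 1.38 cm

r_cr = 1.38 cm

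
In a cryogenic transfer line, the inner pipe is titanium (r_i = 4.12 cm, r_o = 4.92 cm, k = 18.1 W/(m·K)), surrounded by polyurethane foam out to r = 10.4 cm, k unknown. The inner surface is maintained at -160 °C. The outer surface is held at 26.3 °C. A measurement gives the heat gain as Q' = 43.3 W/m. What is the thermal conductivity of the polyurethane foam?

k = 0.0277 W/m·K

ΣR = ΔT/Q' = |-160 − 26.3|/43.3 = 4.303 m·K/W
Known resistances:
  R'_titanium = ln(0.0492/0.0412)/(2πk) = 0.1775/(2π·18.1) = 0.001560 m·K/W
R_polyurethane foam = ΣR − ΣR_known = 4.303 − 0.001560 = 4.301 m·K/W
ln(r₂/r₁)/(2πk) = 4.301 ⇒ k = 0.7485/(2π·4.301) = 0.0277 W/m·K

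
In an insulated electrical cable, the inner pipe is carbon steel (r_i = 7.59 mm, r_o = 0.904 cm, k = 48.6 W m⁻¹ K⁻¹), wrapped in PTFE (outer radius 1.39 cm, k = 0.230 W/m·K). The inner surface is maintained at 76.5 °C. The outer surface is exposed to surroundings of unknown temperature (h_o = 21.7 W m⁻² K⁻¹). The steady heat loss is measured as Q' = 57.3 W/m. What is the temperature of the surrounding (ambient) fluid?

T_out = 29.2 °C

Sum the resistances:
  R'_carbon steel = ln(0.00904/0.00759)/(2πk) = 0.1748/(2π·48.6) = 5.725×10^-4 m·K/W
  R'_PTFE = ln(0.0139/0.00904)/(2πk) = 0.4302/(2π·0.230) = 0.2977 m·K/W
  R'_conv,out = 1/(2πr h) = 1/(2π·0.0139·21.7) = 0.5276 m·K/W
ΣR = 0.8259 m·K/W
ΔT = Q'·ΣR = 57.3 × 0.8259 = 47.32 K
Heat flows outward, so T_out = T_in − ΔT = 76.5 − 47.32 = 29.2 °C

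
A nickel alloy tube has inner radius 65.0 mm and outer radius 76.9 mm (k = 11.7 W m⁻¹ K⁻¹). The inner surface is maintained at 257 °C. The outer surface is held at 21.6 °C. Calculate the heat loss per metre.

Q' = 2πk·ΔT/ln(r₂/r₁) = 2π × 11.7 × 235.4 / ln(0.0769/0.0650) = 1.03×10^5 W/m

Q' = 1.03×10^5 W/m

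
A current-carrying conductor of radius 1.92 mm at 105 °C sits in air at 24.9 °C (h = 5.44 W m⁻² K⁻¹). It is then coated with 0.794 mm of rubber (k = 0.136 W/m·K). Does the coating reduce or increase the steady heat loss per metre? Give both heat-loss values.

Critical radius for a cylinder: r_cr = k/h = 0.0250 m = 2.50 cm.
Outer radius after coating: r₂ = 0.00192 + 7.94×10^-4 = 0.002714 m.
Since r₁ < r_cr and r₂ ≤ r_cr, the coating moves toward the maximum at r_cr — heat loss rises.
Bare: R = 1/(2πr₁h) = 15.24 m·K/W; Q = 80.1/15.24 = 5.26 W/m.
Coated: R = R_cond + R_conv = 11.18 m·K/W; Q = 80.1/11.18 = 7.16 W/m.

increases: 5.26 → 7.16 W/m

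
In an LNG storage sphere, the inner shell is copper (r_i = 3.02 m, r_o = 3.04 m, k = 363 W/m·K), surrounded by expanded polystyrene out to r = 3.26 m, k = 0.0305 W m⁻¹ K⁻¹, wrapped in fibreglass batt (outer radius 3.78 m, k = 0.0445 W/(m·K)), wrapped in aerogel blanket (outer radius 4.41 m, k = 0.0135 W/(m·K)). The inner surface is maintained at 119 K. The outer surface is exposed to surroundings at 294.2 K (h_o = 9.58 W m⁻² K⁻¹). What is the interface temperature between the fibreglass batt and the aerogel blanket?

Resistance network (inner→outer):
  R_copper = (1/3.02 − 1/3.04)/(4πk) = 0.002178/(4π·363) = 4.776×10^-7 K/W
  R_expanded polystyrene = (1/3.04 − 1/3.26)/(4πk) = 0.02220/(4π·0.0305) = 0.05792 K/W
  R_fibreglass batt = (1/3.26 − 1/3.78)/(4πk) = 0.04220/(4π·0.0445) = 0.07546 K/W
  R_aerogel blanket = (1/3.78 − 1/4.41)/(4πk) = 0.03779/(4π·0.0135) = 0.2228 K/W
  R_conv,out = 1/(4πr²h) = 1/(4π·4.41²·9.58) = 4.271×10^-4 K/W
ΣR = 4.776×10^-7 + 0.05792 + 0.07546 + 0.2228 + 4.271×10^-4 = 0.3566 K/W
Q = ΔT/ΣR = (119 K − 294.2 K)/0.3566 = -491.3 W
From the inner boundary to the fibreglass batt/aerogel blanket interface, ΣR_partial = 0.1334 K/W.
T_interface = T_in − Q·ΣR_partial = 119 K − (-491.3)(0.1334) = 184.5 K

T = 184.5 K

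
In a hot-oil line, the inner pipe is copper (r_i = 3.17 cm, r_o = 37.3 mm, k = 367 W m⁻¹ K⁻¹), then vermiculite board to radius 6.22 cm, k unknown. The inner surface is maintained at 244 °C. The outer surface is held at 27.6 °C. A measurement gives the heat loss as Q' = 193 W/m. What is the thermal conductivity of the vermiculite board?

k = 0.0726 W/m·K

ΣR = ΔT/Q' = |244 − 27.6|/193 = 1.121 m·K/W
Known resistances:
  R'_copper = ln(0.0373/0.0317)/(2πk) = 0.1627/(2π·367) = 7.055×10^-5 m·K/W
R_vermiculite board = ΣR − ΣR_known = 1.121 − 7.055×10^-5 = 1.121 m·K/W
ln(r₂/r₁)/(2πk) = 1.121 ⇒ k = 0.5114/(2π·1.121) = 0.0726 W/m·K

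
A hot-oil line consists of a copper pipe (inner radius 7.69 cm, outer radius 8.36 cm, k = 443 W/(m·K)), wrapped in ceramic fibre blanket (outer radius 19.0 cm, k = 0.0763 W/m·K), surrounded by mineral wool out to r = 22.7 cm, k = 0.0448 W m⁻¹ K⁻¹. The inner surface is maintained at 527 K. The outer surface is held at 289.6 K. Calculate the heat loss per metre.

Q' = 101 W/m

Resistance network (inner→outer):
  R'_copper = ln(0.0836/0.0769)/(2πk) = 0.08354/(2π·443) = 3.001×10^-5 m·K/W
  R'_ceramic fibre blanket = ln(0.190/0.0836)/(2πk) = 0.8210/(2π·0.0763) = 1.712 m·K/W
  R'_mineral wool = ln(0.227/0.190)/(2πk) = 0.1779/(2π·0.0448) = 0.6321 m·K/W
ΣR = 3.001×10^-5 + 1.712 + 0.6321 = 2.344 m·K/W
Q' = ΔT/ΣR = (527 K − 289.6 K)/2.344 = 101 W/m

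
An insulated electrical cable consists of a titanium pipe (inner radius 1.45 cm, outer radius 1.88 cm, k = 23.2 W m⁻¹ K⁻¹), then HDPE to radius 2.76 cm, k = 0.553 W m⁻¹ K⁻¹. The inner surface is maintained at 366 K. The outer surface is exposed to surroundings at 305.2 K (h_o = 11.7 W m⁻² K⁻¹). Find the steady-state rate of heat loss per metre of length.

Q' = 100 W/m

Resistance network (inner→outer):
  R'_titanium = ln(0.0188/0.0145)/(2πk) = 0.2597/(2π·23.2) = 0.001782 m·K/W
  R'_HDPE = ln(0.0276/0.0188)/(2πk) = 0.3840/(2π·0.553) = 0.1105 m·K/W
  R'_conv,out = 1/(2πr h) = 1/(2π·0.0276·11.7) = 0.4929 m·K/W
ΣR = 0.001782 + 0.1105 + 0.4929 = 0.6052 m·K/W
Q' = ΔT/ΣR = (366 K − 305.2 K)/0.6052 = 100 W/m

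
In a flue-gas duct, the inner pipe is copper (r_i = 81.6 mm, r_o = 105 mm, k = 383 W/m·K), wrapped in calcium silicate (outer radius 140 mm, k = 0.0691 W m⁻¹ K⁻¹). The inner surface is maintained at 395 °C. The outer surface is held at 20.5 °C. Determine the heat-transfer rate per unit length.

Series thermal resistances, inner to outer:
  R'_copper = ln(0.105/0.0816)/(2πk) = 0.2521/(2π·383) = 1.048×10^-4 m·K/W
  R'_calcium silicate = ln(0.140/0.105)/(2πk) = 0.2877/(2π·0.0691) = 0.6626 m·K/W
ΣR = 1.048×10^-4 + 0.6626 = 0.6627 m·K/W
Q' = ΔT/ΣR = (395 °C − 20.5 °C)/0.6627 = 565 W/m

Q' = 565 W/m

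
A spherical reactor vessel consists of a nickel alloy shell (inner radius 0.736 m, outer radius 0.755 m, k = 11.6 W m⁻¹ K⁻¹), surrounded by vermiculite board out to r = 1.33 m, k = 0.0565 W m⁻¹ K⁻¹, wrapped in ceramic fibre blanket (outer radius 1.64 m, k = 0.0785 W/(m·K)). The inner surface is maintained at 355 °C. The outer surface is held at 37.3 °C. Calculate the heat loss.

Q = 334 W

Resistance network (inner→outer):
  R_nickel alloy = (1/0.736 − 1/0.755)/(4πk) = 0.03419/(4π·11.6) = 2.346×10^-4 K/W
  R_vermiculite board = (1/0.755 − 1/1.33)/(4πk) = 0.5726/(4π·0.0565) = 0.8065 K/W
  R_ceramic fibre blanket = (1/1.33 − 1/1.64)/(4πk) = 0.1421/(4π·0.0785) = 0.1441 K/W
ΣR = 2.346×10^-4 + 0.8065 + 0.1441 = 0.9508 K/W
Q = ΔT/ΣR = (355 °C − 37.3 °C)/0.9508 = 334 W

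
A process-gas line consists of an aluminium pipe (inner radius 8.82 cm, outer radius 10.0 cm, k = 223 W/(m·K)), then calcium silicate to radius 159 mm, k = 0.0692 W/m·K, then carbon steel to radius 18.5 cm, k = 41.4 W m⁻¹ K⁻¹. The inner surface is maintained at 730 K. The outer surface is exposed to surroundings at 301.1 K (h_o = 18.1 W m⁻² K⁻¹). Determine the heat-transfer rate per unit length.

Resistance network (inner→outer):
  R'_aluminium = ln(0.100/0.0882)/(2πk) = 0.1256/(2π·223) = 8.961×10^-5 m·K/W
  R'_calcium silicate = ln(0.159/0.100)/(2πk) = 0.4637/(2π·0.0692) = 1.067 m·K/W
  R'_carbon steel = ln(0.185/0.159)/(2πk) = 0.1515/(2π·41.4) = 5.822×10^-4 m·K/W
  R'_conv,out = 1/(2πr h) = 1/(2π·0.185·18.1) = 0.04753 m·K/W
ΣR = 8.961×10^-5 + 1.067 + 5.822×10^-4 + 0.04753 = 1.115 m·K/W
Q' = ΔT/ΣR = (730 K − 301.1 K)/1.115 = 385 W/m

Q' = 385 W/m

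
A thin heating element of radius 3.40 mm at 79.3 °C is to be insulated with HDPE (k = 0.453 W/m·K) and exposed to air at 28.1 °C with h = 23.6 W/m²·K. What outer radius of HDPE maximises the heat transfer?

r_cr = 1.92 cm

For a cylinder, r_cr = k_ins/h = 0.453/23.6 = 0.0192 m = 1.92 cm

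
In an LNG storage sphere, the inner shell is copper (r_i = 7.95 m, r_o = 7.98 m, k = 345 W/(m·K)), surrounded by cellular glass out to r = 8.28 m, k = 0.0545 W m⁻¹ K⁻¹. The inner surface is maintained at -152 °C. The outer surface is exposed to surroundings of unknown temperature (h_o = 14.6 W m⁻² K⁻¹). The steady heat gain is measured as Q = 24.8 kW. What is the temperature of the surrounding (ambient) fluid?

Series resistances:
  R_copper = (1/7.95 − 1/7.98)/(4πk) = 4.729×10^-4/(4π·345) = 1.091×10^-7 K/W
  R_cellular glass = (1/7.98 − 1/8.28)/(4πk) = 0.004540/(4π·0.0545) = 0.006630 K/W
  R_conv,out = 1/(4πr²h) = 1/(4π·8.28²·14.6) = 7.950×10^-5 K/W
ΣR = 0.006709 K/W
ΔT = Q·ΣR = 24800 × 0.006709 = 166.4 K
Heat flows inward, so T_out = T_in + ΔT = -152 + 166.4 = 14.4 °C

T_out = 14.4 °C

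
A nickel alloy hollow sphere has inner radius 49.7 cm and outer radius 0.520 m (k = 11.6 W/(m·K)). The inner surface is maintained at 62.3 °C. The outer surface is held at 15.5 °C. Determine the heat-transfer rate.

Q = 76.7 kW

Q = 4πk·ΔT/(1/r₁ − 1/r₂) = 4π × 11.6 × 46.8 / (1/0.497 − 1/0.520) = 76700 W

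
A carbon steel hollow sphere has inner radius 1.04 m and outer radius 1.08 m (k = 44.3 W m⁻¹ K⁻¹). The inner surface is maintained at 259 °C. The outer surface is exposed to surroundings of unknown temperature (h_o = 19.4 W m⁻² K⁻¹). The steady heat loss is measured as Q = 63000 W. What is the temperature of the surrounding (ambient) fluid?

T_out = 33.4 °C

Series resistances:
  R_carbon steel = (1/1.04 − 1/1.08)/(4πk) = 0.03561/(4π·44.3) = 6.397×10^-5 K/W
  R_conv,out = 1/(4πr²h) = 1/(4π·1.08²·19.4) = 0.003517 K/W
ΣR = 0.003581 K/W
ΔT = Q·ΣR = 63000 × 0.003581 = 225.6 K
Heat flows outward, so T_out = T_in − ΔT = 259 − 225.6 = 33.4 °C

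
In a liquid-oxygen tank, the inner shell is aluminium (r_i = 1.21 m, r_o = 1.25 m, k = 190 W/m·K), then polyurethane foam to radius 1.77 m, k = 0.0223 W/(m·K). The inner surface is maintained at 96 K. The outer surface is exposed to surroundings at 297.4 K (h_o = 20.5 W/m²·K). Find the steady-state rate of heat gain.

Q = 240 W

Treat each layer as a resistance in series:
  R_aluminium = (1/1.21 − 1/1.25)/(4πk) = 0.02645/(4π·190) = 1.108×10^-5 K/W
  R_polyurethane foam = (1/1.25 − 1/1.77)/(4πk) = 0.2350/(4π·0.0223) = 0.8387 K/W
  R_conv,out = 1/(4πr²h) = 1/(4π·1.77²·20.5) = 0.001239 K/W
ΣR = 1.108×10^-5 + 0.8387 + 0.001239 = 0.8400 K/W
Q = ΔT/ΣR = (96 K − 297.4 K)/0.8400 = -240 W
(Negative Q ⇒ heat flows inward; heat gain = 240 W.)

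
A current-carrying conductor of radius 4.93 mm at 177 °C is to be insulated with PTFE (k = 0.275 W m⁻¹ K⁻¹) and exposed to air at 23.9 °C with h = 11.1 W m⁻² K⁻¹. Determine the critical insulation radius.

r_cr = 2.48 cm

For a cylinder, r_cr = k_ins/h = 0.275/11.1 = 0.0248 m = 2.48 cm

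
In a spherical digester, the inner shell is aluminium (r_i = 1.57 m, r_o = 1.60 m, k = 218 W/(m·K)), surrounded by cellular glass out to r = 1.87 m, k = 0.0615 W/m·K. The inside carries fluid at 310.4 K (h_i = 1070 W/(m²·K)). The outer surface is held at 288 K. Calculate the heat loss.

Resistance network (inner→outer):
  R_conv,in = 1/(4πr²h) = 1/(4π·1.57²·1070) = 3.017×10^-5 K/W
  R_aluminium = (1/1.57 − 1/1.60)/(4πk) = 0.01194/(4π·218) = 4.359×10^-6 K/W
  R_cellular glass = (1/1.60 − 1/1.87)/(4πk) = 0.09024/(4π·0.0615) = 0.1168 K/W
ΣR = 3.017×10^-5 + 4.359×10^-6 + 0.1168 = 0.1168 K/W
Q = ΔT/ΣR = (310.4 K − 288 K)/0.1168 = 192 W

Q = 192 W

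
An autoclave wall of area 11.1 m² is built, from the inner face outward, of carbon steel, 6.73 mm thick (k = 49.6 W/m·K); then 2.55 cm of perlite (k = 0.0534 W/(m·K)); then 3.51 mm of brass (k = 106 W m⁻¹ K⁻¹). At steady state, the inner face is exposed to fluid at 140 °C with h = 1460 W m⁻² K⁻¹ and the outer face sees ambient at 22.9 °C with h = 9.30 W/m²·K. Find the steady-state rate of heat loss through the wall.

Q = 2.22 kW

Series thermal resistances, inner to outer:
  R_conv,in = 1/(hA) = 1/(1460·11.1) = 6.171×10^-5 K/W
  R_carbon steel = L/(kA) = 0.00673/(49.6·11.1) = 1.222×10^-5 K/W
  R_perlite = L/(kA) = 0.0255/(0.0534·11.1) = 0.04302 K/W
  R_brass = L/(kA) = 0.00351/(106·11.1) = 2.983×10^-6 K/W
  R_conv,out = 1/(hA) = 1/(9.30·11.1) = 0.009687 K/W
ΣR = 6.171×10^-5 + 1.222×10^-5 + 0.04302 + 2.983×10^-6 + 0.009687 = 0.05278 K/W
Q = ΔT/ΣR = (140 °C − 22.9 °C)/0.05278 = 2220 W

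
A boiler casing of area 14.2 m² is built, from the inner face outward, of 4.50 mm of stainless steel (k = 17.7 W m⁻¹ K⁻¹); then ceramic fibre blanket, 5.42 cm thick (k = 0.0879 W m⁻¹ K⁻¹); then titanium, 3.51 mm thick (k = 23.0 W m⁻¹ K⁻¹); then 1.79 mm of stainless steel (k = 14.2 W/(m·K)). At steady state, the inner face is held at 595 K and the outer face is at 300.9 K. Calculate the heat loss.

Q = 6.77 kW

Treat each layer as a resistance in series:
  R_stainless steel = L/(kA) = 0.00450/(17.7·14.2) = 1.790×10^-5 K/W
  R_ceramic fibre blanket = L/(kA) = 0.0542/(0.0879·14.2) = 0.04342 K/W
  R_titanium = L/(kA) = 0.00351/(23.0·14.2) = 1.075×10^-5 K/W
  R_stainless steel = L/(kA) = 0.00179/(14.2·14.2) = 8.877×10^-6 K/W
ΣR = 1.790×10^-5 + 0.04342 + 1.075×10^-5 + 8.877×10^-6 = 0.04346 K/W
Q = ΔT/ΣR = (595 K − 300.9 K)/0.04346 = 6770 W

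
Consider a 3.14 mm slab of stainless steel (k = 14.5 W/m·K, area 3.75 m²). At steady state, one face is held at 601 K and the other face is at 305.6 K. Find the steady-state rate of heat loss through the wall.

Q = 5.12×10^6 W

Q = kA·ΔT/L = 14.5 × 3.75 × |601 K − 305.6 K| / 0.00314 = 5.12×10^6 W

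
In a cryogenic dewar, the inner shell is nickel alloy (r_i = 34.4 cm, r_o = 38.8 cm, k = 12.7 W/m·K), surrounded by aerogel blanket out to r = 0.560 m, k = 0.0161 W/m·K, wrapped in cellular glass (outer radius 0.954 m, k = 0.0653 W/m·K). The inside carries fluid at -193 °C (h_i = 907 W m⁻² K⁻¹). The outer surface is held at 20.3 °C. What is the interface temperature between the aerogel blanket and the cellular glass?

Resistance network (inner→outer):
  R_conv,in = 1/(4πr²h) = 1/(4π·0.344²·907) = 7.414×10^-4 K/W
  R_nickel alloy = (1/0.344 − 1/0.388)/(4πk) = 0.3297/(4π·12.7) = 0.002066 K/W
  R_aerogel blanket = (1/0.388 − 1/0.560)/(4πk) = 0.7916/(4π·0.0161) = 3.913 K/W
  R_cellular glass = (1/0.560 − 1/0.954)/(4πk) = 0.7375/(4π·0.0653) = 0.8987 K/W
ΣR = 7.414×10^-4 + 0.002066 + 3.913 + 0.8987 = 4.815 K/W
Q = ΔT/ΣR = (-193 °C − 20.3 °C)/4.815 = -44.30 W
From the inner boundary to the aerogel blanket/cellular glass interface, ΣR_partial = 3.916 K/W.
T_interface = T_in − Q·ΣR_partial = -193 °C − (-44.30)(3.916) = -19.5 °C

T = -19.5 °C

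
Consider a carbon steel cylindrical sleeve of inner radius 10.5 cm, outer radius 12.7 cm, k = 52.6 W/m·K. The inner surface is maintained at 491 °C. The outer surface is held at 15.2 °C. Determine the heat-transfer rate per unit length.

Q' = 8.27×10^5 W/m

Q' = 2πk·ΔT/ln(r₂/r₁) = 2π × 52.6 × 475.8 / ln(0.127/0.105) = 8.27×10^5 W/m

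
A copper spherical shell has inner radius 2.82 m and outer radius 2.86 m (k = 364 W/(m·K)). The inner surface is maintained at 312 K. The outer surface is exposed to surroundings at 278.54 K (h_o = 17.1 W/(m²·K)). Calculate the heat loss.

Q = 58.7 kW

Series thermal resistances, inner to outer:
  R_copper = (1/2.82 − 1/2.86)/(4πk) = 0.004960/(4π·364) = 1.084×10^-6 K/W
  R_conv,out = 1/(4πr²h) = 1/(4π·2.86²·17.1) = 5.689×10^-4 K/W
ΣR = 1.084×10^-6 + 5.689×10^-4 = 5.700×10^-4 K/W
Q = ΔT/ΣR = (312 K − 278.54 K)/5.700×10^-4 = 58700 W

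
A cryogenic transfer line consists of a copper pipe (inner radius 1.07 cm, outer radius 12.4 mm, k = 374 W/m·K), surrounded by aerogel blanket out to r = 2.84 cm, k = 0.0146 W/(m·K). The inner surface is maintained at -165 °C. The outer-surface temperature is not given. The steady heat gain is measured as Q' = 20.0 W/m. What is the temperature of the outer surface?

Series resistances:
  R'_copper = ln(0.0124/0.0107)/(2πk) = 0.1475/(2π·374) = 6.275×10^-5 m·K/W
  R'_aerogel blanket = ln(0.0284/0.0124)/(2πk) = 0.8287/(2π·0.0146) = 9.034 m·K/W
ΣR = 9.034 m·K/W
ΔT = Q'·ΣR = 20.0 × 9.034 = 180.7 K
Heat flows inward, so T_out = T_in + ΔT = -165 + 180.7 = 15.7 °C

T_out = 15.7 °C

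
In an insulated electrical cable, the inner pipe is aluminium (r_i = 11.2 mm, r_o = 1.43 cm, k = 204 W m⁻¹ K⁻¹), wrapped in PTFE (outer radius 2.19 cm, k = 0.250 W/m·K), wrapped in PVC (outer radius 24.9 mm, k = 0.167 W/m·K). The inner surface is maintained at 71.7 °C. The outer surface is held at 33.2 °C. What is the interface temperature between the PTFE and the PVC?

T = 45.2 °C

Series thermal resistances, inner to outer:
  R'_aluminium = ln(0.0143/0.0112)/(2πk) = 0.2443/(2π·204) = 1.906×10^-4 m·K/W
  R'_PTFE = ln(0.0219/0.0143)/(2πk) = 0.4262/(2π·0.250) = 0.2713 m·K/W
  R'_PVC = ln(0.0249/0.0219)/(2πk) = 0.1284/(2π·0.167) = 0.1224 m·K/W
ΣR = 1.906×10^-4 + 0.2713 + 0.1224 = 0.3939 m·K/W
Q' = ΔT/ΣR = (71.7 °C − 33.2 °C)/0.3939 = 97.74 W/m
From the inner boundary to the PTFE/PVC interface, ΣR_partial = 0.2715 m·K/W.
T_interface = T_in − Q'·ΣR_partial = 71.7 °C − (97.74)(0.2715) = 45.2 °C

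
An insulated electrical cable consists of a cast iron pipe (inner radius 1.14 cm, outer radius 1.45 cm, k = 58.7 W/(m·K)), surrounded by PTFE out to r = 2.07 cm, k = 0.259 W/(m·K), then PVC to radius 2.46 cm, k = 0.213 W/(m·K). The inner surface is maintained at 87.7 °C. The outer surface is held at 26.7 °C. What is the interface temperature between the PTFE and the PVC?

Series thermal resistances, inner to outer:
  R'_cast iron = ln(0.0145/0.0114)/(2πk) = 0.2405/(2π·58.7) = 6.522×10^-4 m·K/W
  R'_PTFE = ln(0.0207/0.0145)/(2πk) = 0.3560/(2π·0.259) = 0.2188 m·K/W
  R'_PVC = ln(0.0246/0.0207)/(2πk) = 0.1726/(2π·0.213) = 0.1290 m·K/W
ΣR = 6.522×10^-4 + 0.2188 + 0.1290 = 0.3485 m·K/W
Q' = ΔT/ΣR = (87.7 °C − 26.7 °C)/0.3485 = 175.0 W/m
From the inner boundary to the PTFE/PVC interface, ΣR_partial = 0.2195 m·K/W.
T_interface = T_in − Q'·ΣR_partial = 87.7 °C − (175.0)(0.2195) = 49.3 °C

T = 49.3 °C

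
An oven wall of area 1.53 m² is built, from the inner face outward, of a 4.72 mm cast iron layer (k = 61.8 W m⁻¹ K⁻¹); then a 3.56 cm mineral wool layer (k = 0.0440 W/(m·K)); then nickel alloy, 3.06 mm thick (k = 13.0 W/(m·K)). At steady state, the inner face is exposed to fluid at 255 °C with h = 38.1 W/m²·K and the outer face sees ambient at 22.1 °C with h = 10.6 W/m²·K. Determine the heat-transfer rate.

Treat each layer as a resistance in series:
  R_conv,in = 1/(hA) = 1/(38.1·1.53) = 0.01715 K/W
  R_cast iron = L/(kA) = 0.00472/(61.8·1.53) = 4.992×10^-5 K/W
  R_mineral wool = L/(kA) = 0.0356/(0.0440·1.53) = 0.5288 K/W
  R_nickel alloy = L/(kA) = 0.00306/(13.0·1.53) = 1.538×10^-4 K/W
  R_conv,out = 1/(hA) = 1/(10.6·1.53) = 0.06166 K/W
ΣR = 0.01715 + 4.992×10^-5 + 0.5288 + 1.538×10^-4 + 0.06166 = 0.6078 K/W
Q = ΔT/ΣR = (255 °C − 22.1 °C)/0.6078 = 383 W

Q = 383 W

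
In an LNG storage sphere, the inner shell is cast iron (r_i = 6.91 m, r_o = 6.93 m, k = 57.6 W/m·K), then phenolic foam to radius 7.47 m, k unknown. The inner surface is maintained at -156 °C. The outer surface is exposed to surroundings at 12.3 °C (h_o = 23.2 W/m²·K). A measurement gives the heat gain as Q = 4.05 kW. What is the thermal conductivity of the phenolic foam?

ΣR = ΔT/Q = |-156 − 12.3|/4050 = 0.04156 K/W
Known resistances:
  R_cast iron = (1/6.91 − 1/6.93)/(4πk) = 4.177×10^-4/(4π·57.6) = 5.770×10^-7 K/W
  R_conv,out = 1/(4πr²h) = 1/(4π·7.47²·23.2) = 6.147×10^-5 K/W
R_phenolic foam = ΣR − ΣR_known = 0.04156 − 6.205×10^-5 = 0.04150 K/W
(1/r₁−1/r₂)/(4πk) = 0.04150 ⇒ k = 0.01043/(4π·0.04150) = 0.0200 W/m·K

k = 0.0200 W/m·K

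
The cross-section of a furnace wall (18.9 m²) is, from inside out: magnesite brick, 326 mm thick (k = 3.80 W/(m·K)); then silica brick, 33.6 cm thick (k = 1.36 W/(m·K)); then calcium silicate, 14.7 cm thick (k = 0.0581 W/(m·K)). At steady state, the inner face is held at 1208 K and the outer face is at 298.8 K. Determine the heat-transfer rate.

Q = 6.00 kW

Series thermal resistances, inner to outer:
  R_magnesite brick = L/(kA) = 0.326/(3.80·18.9) = 0.004539 K/W
  R_silica brick = L/(kA) = 0.336/(1.36·18.9) = 0.01307 K/W
  R_calcium silicate = L/(kA) = 0.147/(0.0581·18.9) = 0.1339 K/W
ΣR = 0.004539 + 0.01307 + 0.1339 = 0.1515 K/W
Q = ΔT/ΣR = (1208 K − 298.8 K)/0.1515 = 6000 W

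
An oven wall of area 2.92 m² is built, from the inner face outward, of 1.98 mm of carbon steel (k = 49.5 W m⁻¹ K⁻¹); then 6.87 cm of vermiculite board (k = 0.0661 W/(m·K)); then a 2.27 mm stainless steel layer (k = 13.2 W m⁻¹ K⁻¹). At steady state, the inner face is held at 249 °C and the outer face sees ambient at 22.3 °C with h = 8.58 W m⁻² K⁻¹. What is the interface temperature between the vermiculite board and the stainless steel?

T = 45.2 °C

Treat each layer as a resistance in series:
  R_carbon steel = L/(kA) = 0.00198/(49.5·2.92) = 1.370×10^-5 K/W
  R_vermiculite board = L/(kA) = 0.0687/(0.0661·2.92) = 0.3559 K/W
  R_stainless steel = L/(kA) = 0.00227/(13.2·2.92) = 5.889×10^-5 K/W
  R_conv,out = 1/(hA) = 1/(8.58·2.92) = 0.03991 K/W
ΣR = 1.370×10^-5 + 0.3559 + 5.889×10^-5 + 0.03991 = 0.3959 K/W
Q = ΔT/ΣR = (249 °C − 22.3 °C)/0.3959 = 572.6 W
From the inner boundary to the vermiculite board/stainless steel interface, ΣR_partial = 0.3559 K/W.
T_interface = T_in − Q·ΣR_partial = 249 °C − (572.6)(0.3559) = 45.2 °C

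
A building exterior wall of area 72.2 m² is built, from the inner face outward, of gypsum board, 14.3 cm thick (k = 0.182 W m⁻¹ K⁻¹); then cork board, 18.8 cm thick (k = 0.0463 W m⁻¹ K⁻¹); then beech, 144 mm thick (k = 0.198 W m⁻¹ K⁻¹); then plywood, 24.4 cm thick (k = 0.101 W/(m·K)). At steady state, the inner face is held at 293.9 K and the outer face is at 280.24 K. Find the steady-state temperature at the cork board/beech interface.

Series thermal resistances, inner to outer:
  R_gypsum board = L/(kA) = 0.143/(0.182·72.2) = 0.01088 K/W
  R_cork board = L/(kA) = 0.188/(0.0463·72.2) = 0.05624 K/W
  R_beech = L/(kA) = 0.144/(0.198·72.2) = 0.01007 K/W
  R_plywood = L/(kA) = 0.244/(0.101·72.2) = 0.03346 K/W
ΣR = 0.01088 + 0.05624 + 0.01007 + 0.03346 = 0.1106 K/W
Q = ΔT/ΣR = (293.9 K − 280.24 K)/0.1106 = 123.5 W
From the inner boundary to the cork board/beech interface, ΣR_partial = 0.06712 K/W.
T_interface = T_in − Q·ΣR_partial = 293.9 K − (123.5)(0.06712) = 285.6 K

T = 285.6 K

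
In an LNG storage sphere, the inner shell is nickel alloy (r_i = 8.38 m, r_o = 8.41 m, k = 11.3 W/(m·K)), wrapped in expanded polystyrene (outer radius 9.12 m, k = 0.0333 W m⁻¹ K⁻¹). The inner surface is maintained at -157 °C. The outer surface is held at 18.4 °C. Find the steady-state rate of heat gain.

Q = 7.93 kW

Treat each layer as a resistance in series:
  R_nickel alloy = (1/8.38 − 1/8.41)/(4πk) = 4.257×10^-4/(4π·11.3) = 2.998×10^-6 K/W
  R_expanded polystyrene = (1/8.41 − 1/9.12)/(4πk) = 0.009257/(4π·0.0333) = 0.02212 K/W
ΣR = 2.998×10^-6 + 0.02212 = 0.02212 K/W
Q = ΔT/ΣR = (-157 °C − 18.4 °C)/0.02212 = -7930 W
(Negative Q ⇒ heat flows inward; heat gain = 7930 W.)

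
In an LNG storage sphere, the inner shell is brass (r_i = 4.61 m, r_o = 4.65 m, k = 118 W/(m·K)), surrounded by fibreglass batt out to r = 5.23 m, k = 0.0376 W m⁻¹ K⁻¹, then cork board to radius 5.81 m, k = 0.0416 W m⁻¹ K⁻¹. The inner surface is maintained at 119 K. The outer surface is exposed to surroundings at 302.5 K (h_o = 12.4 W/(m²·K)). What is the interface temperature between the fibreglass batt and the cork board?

T = 225.2 K

Resistance network (inner→outer):
  R_brass = (1/4.61 − 1/4.65)/(4πk) = 0.001866/(4π·118) = 1.258×10^-6 K/W
  R_fibreglass batt = (1/4.65 − 1/5.23)/(4πk) = 0.02385/(4π·0.0376) = 0.05047 K/W
  R_cork board = (1/5.23 − 1/5.81)/(4πk) = 0.01909/(4π·0.0416) = 0.03651 K/W
  R_conv,out = 1/(4πr²h) = 1/(4π·5.81²·12.4) = 1.901×10^-4 K/W
ΣR = 1.258×10^-6 + 0.05047 + 0.03651 + 1.901×10^-4 = 0.08717 K/W
Q = ΔT/ΣR = (119 K − 302.5 K)/0.08717 = -2105 W
From the inner boundary to the fibreglass batt/cork board interface, ΣR_partial = 0.05047 K/W.
T_interface = T_in − Q·ΣR_partial = 119 K − (-2105)(0.05047) = 225.2 K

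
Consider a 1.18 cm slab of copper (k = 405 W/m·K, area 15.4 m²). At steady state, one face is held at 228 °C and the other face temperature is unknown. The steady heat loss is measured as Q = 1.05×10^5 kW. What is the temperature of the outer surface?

Series resistances:
  R_copper = L/(kA) = 0.0118/(405·15.4) = 1.892×10^-6 K/W
ΣR = 1.892×10^-6 K/W
ΔT = Q·ΣR = 1.05×10^8 × 1.892×10^-6 = 198.7 K
Heat flows outward, so T_out = T_in − ΔT = 228 − 198.7 = 29.3 °C

T_out = 29.3 °C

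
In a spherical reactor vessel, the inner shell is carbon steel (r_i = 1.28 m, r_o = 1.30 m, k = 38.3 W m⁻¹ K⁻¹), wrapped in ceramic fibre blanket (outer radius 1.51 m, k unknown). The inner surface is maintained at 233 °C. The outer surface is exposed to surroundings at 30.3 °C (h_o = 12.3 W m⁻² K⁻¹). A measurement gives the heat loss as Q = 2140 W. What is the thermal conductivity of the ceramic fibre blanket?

ΣR = ΔT/Q = |233 − 30.3|/2140 = 0.09472 K/W
Known resistances:
  R_carbon steel = (1/1.28 − 1/1.30)/(4πk) = 0.01202/(4π·38.3) = 2.497×10^-5 K/W
  R_conv,out = 1/(4πr²h) = 1/(4π·1.51²·12.3) = 0.002837 K/W
R_ceramic fibre blanket = ΣR − ΣR_known = 0.09472 − 0.002862 = 0.09186 K/W
(1/r₁−1/r₂)/(4πk) = 0.09186 ⇒ k = 0.1070/(4π·0.09186) = 0.0927 W/m·K

k = 0.0927 W/m·K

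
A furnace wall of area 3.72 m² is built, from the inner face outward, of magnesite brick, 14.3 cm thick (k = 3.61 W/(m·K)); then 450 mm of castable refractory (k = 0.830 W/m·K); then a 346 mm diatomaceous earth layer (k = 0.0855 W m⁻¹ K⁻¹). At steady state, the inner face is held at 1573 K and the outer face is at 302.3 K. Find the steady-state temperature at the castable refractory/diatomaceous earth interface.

Resistance network (inner→outer):
  R_magnesite brick = L/(kA) = 0.143/(3.61·3.72) = 0.01065 K/W
  R_castable refractory = L/(kA) = 0.450/(0.830·3.72) = 0.1457 K/W
  R_diatomaceous earth = L/(kA) = 0.346/(0.0855·3.72) = 1.088 K/W
ΣR = 0.01065 + 0.1457 + 1.088 = 1.244 K/W
Q = ΔT/ΣR = (1573 K − 302.3 K)/1.244 = 1021 W
From the inner boundary to the castable refractory/diatomaceous earth interface, ΣR_partial = 0.1563 K/W.
T_interface = T_in − Q·ΣR_partial = 1573 K − (1021)(0.1563) = 1413 K

T = 1413 K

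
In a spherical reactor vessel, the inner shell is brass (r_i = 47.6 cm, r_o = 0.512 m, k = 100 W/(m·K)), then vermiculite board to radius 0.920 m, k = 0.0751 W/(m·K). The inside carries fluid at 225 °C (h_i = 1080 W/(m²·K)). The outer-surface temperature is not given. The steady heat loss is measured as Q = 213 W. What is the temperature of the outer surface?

T_out = 29.4 °C

Sum the resistances:
  R_conv,in = 1/(4πr²h) = 1/(4π·0.476²·1080) = 3.252×10^-4 K/W
  R_brass = (1/0.476 − 1/0.512)/(4πk) = 0.1477/(4π·100) = 1.175×10^-4 K/W
  R_vermiculite board = (1/0.512 − 1/0.920)/(4πk) = 0.8662/(4π·0.0751) = 0.9178 K/W
ΣR = 0.9183 K/W
ΔT = Q·ΣR = 213 × 0.9183 = 195.6 K
Heat flows outward, so T_out = T_in − ΔT = 225 − 195.6 = 29.4 °C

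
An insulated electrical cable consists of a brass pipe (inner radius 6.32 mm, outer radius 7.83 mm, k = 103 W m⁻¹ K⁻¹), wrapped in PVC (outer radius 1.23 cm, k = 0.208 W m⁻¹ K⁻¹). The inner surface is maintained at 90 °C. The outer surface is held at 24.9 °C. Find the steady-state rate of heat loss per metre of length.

Q' = 188 W/m

Treat each layer as a resistance in series:
  R'_brass = ln(0.00783/0.00632)/(2πk) = 0.2142/(2π·103) = 3.310×10^-4 m·K/W
  R'_PVC = ln(0.0123/0.00783)/(2πk) = 0.4516/(2π·0.208) = 0.3456 m·K/W
ΣR = 3.310×10^-4 + 0.3456 = 0.3459 m·K/W
Q' = ΔT/ΣR = (90 °C − 24.9 °C)/0.3459 = 188 W/m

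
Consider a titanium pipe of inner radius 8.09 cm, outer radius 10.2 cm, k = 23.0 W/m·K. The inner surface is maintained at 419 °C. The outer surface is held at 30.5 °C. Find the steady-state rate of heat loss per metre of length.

Q' = 2πk·ΔT/ln(r₂/r₁) = 2π × 23.0 × 388.5 / ln(0.102/0.0809) = 2.42×10^5 W/m

Q' = 242 kW/m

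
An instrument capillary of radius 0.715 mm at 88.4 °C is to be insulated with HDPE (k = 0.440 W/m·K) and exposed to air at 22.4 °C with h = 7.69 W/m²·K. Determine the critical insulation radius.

r_cr = 5.72 cm

For a cylinder, r_cr = k_ins/h = 0.440/7.69 = 0.0572 m = 5.72 cm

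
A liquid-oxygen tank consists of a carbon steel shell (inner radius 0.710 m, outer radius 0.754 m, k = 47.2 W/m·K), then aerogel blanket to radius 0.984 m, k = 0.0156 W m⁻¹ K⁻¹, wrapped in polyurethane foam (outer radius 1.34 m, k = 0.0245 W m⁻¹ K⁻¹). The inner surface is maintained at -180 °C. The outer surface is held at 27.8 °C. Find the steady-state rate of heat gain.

Q = 84.5 W

Resistance network (inner→outer):
  R_carbon steel = (1/0.710 − 1/0.754)/(4πk) = 0.08219/(4π·47.2) = 1.386×10^-4 K/W
  R_aerogel blanket = (1/0.754 − 1/0.984)/(4πk) = 0.3100/(4π·0.0156) = 1.581 K/W
  R_polyurethane foam = (1/0.984 − 1/1.34)/(4πk) = 0.2700/(4π·0.0245) = 0.8769 K/W
ΣR = 1.386×10^-4 + 1.581 + 0.8769 = 2.458 K/W
Q = ΔT/ΣR = (-180 °C − 27.8 °C)/2.458 = -84.5 W
(Negative Q ⇒ heat flows inward; heat gain = 84.5 W.)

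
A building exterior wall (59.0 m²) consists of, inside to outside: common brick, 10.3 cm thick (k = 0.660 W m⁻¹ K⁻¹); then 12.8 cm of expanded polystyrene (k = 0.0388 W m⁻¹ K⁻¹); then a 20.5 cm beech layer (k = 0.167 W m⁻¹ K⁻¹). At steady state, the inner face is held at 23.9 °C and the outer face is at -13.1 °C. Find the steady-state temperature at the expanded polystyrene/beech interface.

Series thermal resistances, inner to outer:
  R_common brick = L/(kA) = 0.103/(0.660·59.0) = 0.002645 K/W
  R_expanded polystyrene = L/(kA) = 0.128/(0.0388·59.0) = 0.05591 K/W
  R_beech = L/(kA) = 0.205/(0.167·59.0) = 0.02081 K/W
ΣR = 0.002645 + 0.05591 + 0.02081 = 0.07937 K/W
Q = ΔT/ΣR = (23.9 °C − -13.1 °C)/0.07937 = 466.2 W
From the inner boundary to the expanded polystyrene/beech interface, ΣR_partial = 0.05856 K/W.
T_interface = T_in − Q·ΣR_partial = 23.9 °C − (466.2)(0.05856) = -3.40 °C

T = -3.40 °C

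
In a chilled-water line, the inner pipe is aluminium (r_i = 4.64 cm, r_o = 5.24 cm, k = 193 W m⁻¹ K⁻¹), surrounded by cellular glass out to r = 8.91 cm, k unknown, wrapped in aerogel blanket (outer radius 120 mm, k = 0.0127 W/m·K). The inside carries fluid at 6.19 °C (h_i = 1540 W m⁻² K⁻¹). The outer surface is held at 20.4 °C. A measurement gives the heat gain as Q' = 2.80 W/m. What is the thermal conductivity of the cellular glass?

k = 0.0630 W/m·K

ΣR = ΔT/Q' = |6.19 − 20.4|/2.80 = 5.075 m·K/W
Known resistances:
  R'_conv,in = 1/(2πr h) = 1/(2π·0.0464·1540) = 0.002227 m·K/W
  R'_aluminium = ln(0.0524/0.0464)/(2πk) = 0.1216/(2π·193) = 1.003×10^-4 m·K/W
  R'_aerogel blanket = ln(0.120/0.0891)/(2πk) = 0.2977/(2π·0.0127) = 3.731 m·K/W
R_cellular glass = ΣR − ΣR_known = 5.075 − 3.733 = 1.342 m·K/W
ln(r₂/r₁)/(2πk) = 1.342 ⇒ k = 0.5309/(2π·1.342) = 0.0630 W/m·K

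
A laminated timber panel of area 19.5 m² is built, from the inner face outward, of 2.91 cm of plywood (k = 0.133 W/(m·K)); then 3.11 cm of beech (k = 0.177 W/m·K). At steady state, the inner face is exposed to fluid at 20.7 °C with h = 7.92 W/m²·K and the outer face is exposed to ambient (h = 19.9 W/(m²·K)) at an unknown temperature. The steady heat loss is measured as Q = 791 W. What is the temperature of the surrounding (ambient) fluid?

Series resistances:
  R_conv,in = 1/(hA) = 1/(7.92·19.5) = 0.006475 K/W
  R_plywood = L/(kA) = 0.0291/(0.133·19.5) = 0.01122 K/W
  R_beech = L/(kA) = 0.0311/(0.177·19.5) = 0.009011 K/W
  R_conv,out = 1/(hA) = 1/(19.9·19.5) = 0.002577 K/W
ΣR = 0.02928 K/W
ΔT = Q·ΣR = 791 × 0.02928 = 23.16 K
Heat flows outward, so T_out = T_in − ΔT = 20.7 − 23.16 = -2.46 °C

T_out = -2.46 °C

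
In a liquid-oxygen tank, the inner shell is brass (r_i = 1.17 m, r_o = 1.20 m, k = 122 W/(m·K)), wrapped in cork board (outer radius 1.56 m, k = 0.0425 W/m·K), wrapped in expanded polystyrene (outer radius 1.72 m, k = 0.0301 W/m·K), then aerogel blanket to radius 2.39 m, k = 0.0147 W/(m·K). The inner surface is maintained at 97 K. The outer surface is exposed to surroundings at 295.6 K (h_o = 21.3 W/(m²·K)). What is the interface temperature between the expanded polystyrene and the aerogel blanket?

Resistance network (inner→outer):
  R_brass = (1/1.17 − 1/1.20)/(4πk) = 0.02137/(4π·122) = 1.394×10^-5 K/W
  R_cork board = (1/1.20 − 1/1.56)/(4πk) = 0.1923/(4π·0.0425) = 0.3601 K/W
  R_expanded polystyrene = (1/1.56 − 1/1.72)/(4πk) = 0.05963/(4π·0.0301) = 0.1576 K/W
  R_aerogel blanket = (1/1.72 − 1/2.39)/(4πk) = 0.1630/(4π·0.0147) = 0.8823 K/W
  R_conv,out = 1/(4πr²h) = 1/(4π·2.39²·21.3) = 6.541×10^-4 K/W
ΣR = 1.394×10^-5 + 0.3601 + 0.1576 + 0.8823 + 6.541×10^-4 = 1.401 K/W
Q = ΔT/ΣR = (97 K − 295.6 K)/1.401 = -141.8 W
From the inner boundary to the expanded polystyrene/aerogel blanket interface, ΣR_partial = 0.5177 K/W.
T_interface = T_in − Q·ΣR_partial = 97 K − (-141.8)(0.5177) = 170 K

T = 170 K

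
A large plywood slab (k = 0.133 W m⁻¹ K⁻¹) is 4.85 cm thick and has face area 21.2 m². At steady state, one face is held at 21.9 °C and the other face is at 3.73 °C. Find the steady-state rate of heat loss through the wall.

Q = kA·ΔT/L = 0.133 × 21.2 × |21.9 °C − 3.73 °C| / 0.0485 = 1060 W

Q = 1060 W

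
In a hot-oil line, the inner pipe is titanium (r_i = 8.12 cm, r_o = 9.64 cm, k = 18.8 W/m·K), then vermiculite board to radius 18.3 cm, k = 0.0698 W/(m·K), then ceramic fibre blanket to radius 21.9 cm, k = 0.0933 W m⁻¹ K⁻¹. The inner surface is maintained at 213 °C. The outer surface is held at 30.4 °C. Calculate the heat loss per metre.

Series thermal resistances, inner to outer:
  R'_titanium = ln(0.0964/0.0812)/(2πk) = 0.1716/(2π·18.8) = 0.001453 m·K/W
  R'_vermiculite board = ln(0.183/0.0964)/(2πk) = 0.6410/(2π·0.0698) = 1.462 m·K/W
  R'_ceramic fibre blanket = ln(0.219/0.183)/(2πk) = 0.1796/(2π·0.0933) = 0.3063 m·K/W
ΣR = 0.001453 + 1.462 + 0.3063 = 1.770 m·K/W
Q' = ΔT/ΣR = (213 °C − 30.4 °C)/1.770 = 103 W/m

Q' = 103 W/m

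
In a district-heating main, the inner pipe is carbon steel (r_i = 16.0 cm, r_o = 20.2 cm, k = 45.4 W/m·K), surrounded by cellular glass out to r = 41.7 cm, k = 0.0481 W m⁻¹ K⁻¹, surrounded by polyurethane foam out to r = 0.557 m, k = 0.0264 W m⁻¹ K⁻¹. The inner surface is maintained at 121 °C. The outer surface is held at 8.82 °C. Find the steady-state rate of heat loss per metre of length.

Treat each layer as a resistance in series:
  R'_carbon steel = ln(0.202/0.160)/(2πk) = 0.2331/(2π·45.4) = 8.171×10^-4 m·K/W
  R'_cellular glass = ln(0.417/0.202)/(2πk) = 0.7248/(2π·0.0481) = 2.398 m·K/W
  R'_polyurethane foam = ln(0.557/0.417)/(2πk) = 0.2895/(2π·0.0264) = 1.745 m·K/W
ΣR = 8.171×10^-4 + 2.398 + 1.745 = 4.144 m·K/W
Q' = ΔT/ΣR = (121 °C − 8.82 °C)/4.144 = 27.1 W/m

Q' = 27.1 W/m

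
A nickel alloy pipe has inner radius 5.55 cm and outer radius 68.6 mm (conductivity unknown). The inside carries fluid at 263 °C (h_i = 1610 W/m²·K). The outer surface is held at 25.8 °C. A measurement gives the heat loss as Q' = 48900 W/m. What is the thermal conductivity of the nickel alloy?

ΣR = ΔT/Q' = |263 − 25.8|/48900 = 0.004851 m·K/W
Known resistances:
  R'_conv,in = 1/(2πr h) = 1/(2π·0.0555·1610) = 0.001781 m·K/W
R_nickel alloy = ΣR − ΣR_known = 0.004851 − 0.001781 = 0.003070 m·K/W
ln(r₂/r₁)/(2πk) = 0.003070 ⇒ k = 0.2119/(2π·0.003070) = 11.0 W/m·K

k = 11.0 W/m·K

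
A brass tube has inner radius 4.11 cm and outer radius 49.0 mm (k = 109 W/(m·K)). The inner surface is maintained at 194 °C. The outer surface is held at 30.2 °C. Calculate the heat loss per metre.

Q' = 6.38×10^5 W/m

Q' = 2πk·ΔT/ln(r₂/r₁) = 2π × 109 × 163.8 / ln(0.0490/0.0411) = 6.38×10^5 W/m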